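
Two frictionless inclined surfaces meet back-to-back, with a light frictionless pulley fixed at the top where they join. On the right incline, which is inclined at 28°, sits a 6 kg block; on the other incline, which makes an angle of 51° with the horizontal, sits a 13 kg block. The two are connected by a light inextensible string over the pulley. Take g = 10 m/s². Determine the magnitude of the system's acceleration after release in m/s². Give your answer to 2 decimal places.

3.83 m/s²

Resolve each weight along its own incline: the 6 kg mass has component 6 × 10 × sin 28° = 28.168 N down its slope, and the 13 kg mass has 13 × 10 × sin 51° = 101.029 N down its slope.
The 13 kg side's 101.029 N exceeds the other side's 28.168 N, so that mass slides down and the 6 kg mass slides up. Taking that direction as positive, Newton's second law for the whole system gives 101.029 − 28.168 = (6 + 13) a, so a = 72.861 / 19 = 3.8348 m/s².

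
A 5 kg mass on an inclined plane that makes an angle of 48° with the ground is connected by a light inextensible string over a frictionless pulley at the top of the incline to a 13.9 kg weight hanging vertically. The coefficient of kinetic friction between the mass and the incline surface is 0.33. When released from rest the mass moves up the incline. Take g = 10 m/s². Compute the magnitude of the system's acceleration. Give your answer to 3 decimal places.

For the mass on the incline: the weight component along the slope is m₁g sin 48° = 5 × 10 × 0.7431 = 37.155 N and the normal force is N = m₁g cos 48° = 33.457 N.
Kinetic friction opposes the mass's motion up the incline: f = μN = 0.33 × 33.457 = 11.041 N acting down the slope.
Newton's second law for the mass (up-slope positive): T − 37.155 − 11.041 = 5 a. For the hanging weight (downward positive): 13.9 × 10 − T = 13.9 a.
Adding the two equations eliminates T: 90.804 = 18.9 a, so a = 4.8044 m/s².

4.804 m/s²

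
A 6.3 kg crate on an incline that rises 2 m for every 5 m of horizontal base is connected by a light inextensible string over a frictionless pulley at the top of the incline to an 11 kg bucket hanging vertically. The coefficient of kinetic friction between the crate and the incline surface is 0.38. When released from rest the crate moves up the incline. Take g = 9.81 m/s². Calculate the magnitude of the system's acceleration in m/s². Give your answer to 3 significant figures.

For the crate on the incline: the weight component along the slope is m₁g sin 21.80° = 6.3 × 9.81 × 0.3714 = 22.954 N and the normal force is N = m₁g cos 21.80° = 57.383 N.
Kinetic friction opposes the crate's motion up the incline: f = μN = 0.38 × 57.383 = 21.806 N acting down the slope.
Newton's second law for the crate (up-slope positive): T − 22.954 − 21.806 = 6.3 a. For the hanging bucket (downward positive): 11 × 9.81 − T = 11 a.
Adding the two equations eliminates T: 63.150 = 17.3 a, so a = 3.6503 m/s².

3.65 m/s²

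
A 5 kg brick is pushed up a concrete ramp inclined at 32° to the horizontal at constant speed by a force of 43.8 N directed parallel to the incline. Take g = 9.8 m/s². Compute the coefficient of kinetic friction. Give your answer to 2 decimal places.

At constant speed ΣF = 0 along the incline. The applied 43.8 N acts up the slope; the weight component mg sin 32° = 25.966 N and kinetic friction μN both act down the slope.
So 43.8 = 25.966 + μ × 41.554, giving μ = (43.8 − 25.966) / 41.554 = 0.4292.

0.43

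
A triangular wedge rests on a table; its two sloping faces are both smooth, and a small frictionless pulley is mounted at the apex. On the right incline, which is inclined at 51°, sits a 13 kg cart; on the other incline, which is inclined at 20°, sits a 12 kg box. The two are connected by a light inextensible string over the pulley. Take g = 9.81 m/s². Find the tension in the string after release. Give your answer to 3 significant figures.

68.5 N

Resolve each weight along its own incline: the 13 kg mass has component 13 × 9.81 × sin 51° = 99.109 N down its slope, and the 12 kg mass has 12 × 9.81 × sin 20° = 40.263 N down its slope.
The 13 kg side's 99.109 N exceeds the other side's 40.263 N, so that mass slides down and the 12 kg mass slides up. Taking that direction as positive, Newton's second law for the whole system gives 99.109 − 40.263 = (13 + 12) a, so a = 58.846 / 25 = 2.3538 m/s².
For the 12 kg mass (up-slope positive): T − 40.263 = 12 × 2.3538, so T = 68.509 N.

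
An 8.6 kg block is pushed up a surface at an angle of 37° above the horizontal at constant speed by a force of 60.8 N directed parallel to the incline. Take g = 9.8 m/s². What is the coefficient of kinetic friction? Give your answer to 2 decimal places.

0.15

At constant speed ΣF = 0 along the incline. The applied 60.8 N acts up the slope; the weight component mg sin 37° = 50.721 N and kinetic friction μN both act down the slope.
So 60.8 = 50.721 + μ × 67.309, giving μ = (60.8 − 50.721) / 67.309 = 0.1497.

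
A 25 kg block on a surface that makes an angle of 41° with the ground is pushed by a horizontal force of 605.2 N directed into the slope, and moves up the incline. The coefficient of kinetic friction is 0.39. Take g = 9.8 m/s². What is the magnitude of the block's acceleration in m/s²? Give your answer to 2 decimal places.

The horizontal push has components F cos 41° = 605.2 × 0.7547 = 456.744 N up the incline and F sin 41° = 605.2 × 0.6561 = 397.072 N pressing into the surface.
The normal force is therefore N = mg cos 41° + F sin 41° = 184.902 + 397.072 = 581.974 N, and kinetic friction down the slope is μN = 0.39 × 581.974 = 226.970 N.
Along the incline: F cos 41° − mg sin 41° − μN = ma, so 456.744 − 160.745 − 226.970 = 25 a, giving a = 2.7612 m/s².

2.76 m/s²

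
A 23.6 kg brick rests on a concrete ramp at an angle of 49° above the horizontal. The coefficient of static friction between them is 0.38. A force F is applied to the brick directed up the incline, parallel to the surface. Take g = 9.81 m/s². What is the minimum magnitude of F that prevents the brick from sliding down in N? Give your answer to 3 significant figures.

117 N

The normal force is N = mg cos 49° = 151.888 N. With F at its minimum the brick is on the verge of sliding down, so static friction is at its maximum μ_s N = 0.38 × 151.888 = 57.717 N and acts up the slope.
Equilibrium along the incline: F + μ_s N = mg sin 49°, so F = 174.727 − 57.717 = 117.010 N.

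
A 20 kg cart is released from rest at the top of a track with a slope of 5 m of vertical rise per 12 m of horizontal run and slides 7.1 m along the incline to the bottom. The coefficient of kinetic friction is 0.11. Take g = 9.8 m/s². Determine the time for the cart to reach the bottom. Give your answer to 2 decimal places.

The weight component along the incline is mg sin 22.62° = 75.385 N and the normal force is N = mg cos 22.62° = 180.923 N.
Friction up the slope is f = μN = 0.11 × 180.923 = 19.902 N, so the net downslope force is 75.385 − 19.902 = 55.483 N and a = 55.483 / 20 = 2.7741 m/s².
Starting from rest, L = ½at², so t = √(2L/a) = √(2 × 7.1 / 2.7741) = 2.2625 s.

2.26 s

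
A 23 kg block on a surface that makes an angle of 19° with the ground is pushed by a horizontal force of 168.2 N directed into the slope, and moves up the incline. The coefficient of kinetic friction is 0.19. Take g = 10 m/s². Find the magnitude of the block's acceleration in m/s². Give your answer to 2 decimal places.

The horizontal push has components F cos 19° = 168.2 × 0.9455 = 159.033 N up the incline and F sin 19° = 168.2 × 0.3256 = 54.766 N pressing into the surface.
The normal force is therefore N = mg cos 19° + F sin 19° = 217.465 + 54.766 = 272.231 N, and kinetic friction down the slope is μN = 0.19 × 272.231 = 51.724 N.
Along the incline: F cos 19° − mg sin 19° − μN = ma, so 159.033 − 74.888 − 51.724 = 23 a, giving a = 1.4096 m/s².

1.41 m/s²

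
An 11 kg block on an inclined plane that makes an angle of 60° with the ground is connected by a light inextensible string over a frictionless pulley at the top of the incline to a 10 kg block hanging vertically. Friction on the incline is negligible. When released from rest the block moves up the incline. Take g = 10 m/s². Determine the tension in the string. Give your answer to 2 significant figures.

98 N

For the block on the incline: the weight component along the slope is m₁g sin 60° = 11 × 10 × 0.8660 = 95.260 N and the normal force is N = m₁g cos 60° = 55.000 N.
Newton's second law for the block (up-slope positive): T − 95.260 = 11 a. For the hanging block (downward positive): 10 × 10 − T = 10 a.
Adding the two equations eliminates T: 4.740 = 21 a, so a = 0.2257 m/s².
Then from the hanging block's equation, T = 10 × (10 − 0.2257) = 97.743 N.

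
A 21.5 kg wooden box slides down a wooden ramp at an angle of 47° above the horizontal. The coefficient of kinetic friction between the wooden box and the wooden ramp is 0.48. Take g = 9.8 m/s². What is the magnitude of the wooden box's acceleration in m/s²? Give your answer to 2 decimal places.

3.96 m/s²

Resolving the weight along the incline: the component pulling the wooden box down the slope is mg sin 47° = 21.5 × 9.8 × 0.7314 = 154.106 N, and the normal force is N = mg cos 47° = 21.5 × 9.8 × 0.6820 = 143.697 N.
Kinetic friction acts up the slope with magnitude f = μN = 0.48 × 143.697 = 68.975 N.
Net force along the incline is 154.106 − 68.975 = 85.131 N, so a = 85.131 / 21.5 = 3.9596 m/s².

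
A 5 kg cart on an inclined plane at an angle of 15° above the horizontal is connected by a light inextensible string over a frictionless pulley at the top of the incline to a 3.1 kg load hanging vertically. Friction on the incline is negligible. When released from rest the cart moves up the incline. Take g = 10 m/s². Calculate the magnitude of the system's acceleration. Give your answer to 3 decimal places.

For the cart on the incline: the weight component along the slope is m₁g sin 15° = 5 × 10 × 0.2588 = 12.940 N and the normal force is N = m₁g cos 15° = 48.296 N.
Newton's second law for the cart (up-slope positive): T − 12.940 = 5 a. For the hanging load (downward positive): 3.1 × 10 − T = 3.1 a.
Adding the two equations eliminates T: 18.060 = 8.1 a, so a = 2.2296 m/s².

2.230 m/s²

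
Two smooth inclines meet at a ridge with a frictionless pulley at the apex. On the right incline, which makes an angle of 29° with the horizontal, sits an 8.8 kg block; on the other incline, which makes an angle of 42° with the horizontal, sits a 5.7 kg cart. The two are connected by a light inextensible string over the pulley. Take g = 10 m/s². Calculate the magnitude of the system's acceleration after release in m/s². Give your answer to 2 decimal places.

0.31 m/s²

Resolve each weight along its own incline: the 8.8 kg mass has component 8.8 × 10 × sin 29° = 42.663 N down its slope, and the 5.7 kg mass has 5.7 × 10 × sin 42° = 38.140 N down its slope.
The 8.8 kg side's 42.663 N exceeds the other side's 38.140 N, so that mass slides down and the 5.7 kg mass slides up. Taking that direction as positive, Newton's second law for the whole system gives 42.663 − 38.140 = (8.8 + 5.7) a, so a = 4.523 / 14.5 = 0.3119 m/s².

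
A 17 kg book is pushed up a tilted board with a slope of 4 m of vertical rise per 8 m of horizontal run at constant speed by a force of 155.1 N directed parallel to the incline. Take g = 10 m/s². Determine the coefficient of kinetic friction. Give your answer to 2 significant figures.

At constant speed ΣF = 0 along the incline. The applied 155.1 N acts up the slope; the weight component mg sin 26.57° = 76.026 N and kinetic friction μN both act down the slope.
So 155.1 = 76.026 + μ × 152.053, giving μ = (155.1 − 76.026) / 152.053 = 0.5200.

0.52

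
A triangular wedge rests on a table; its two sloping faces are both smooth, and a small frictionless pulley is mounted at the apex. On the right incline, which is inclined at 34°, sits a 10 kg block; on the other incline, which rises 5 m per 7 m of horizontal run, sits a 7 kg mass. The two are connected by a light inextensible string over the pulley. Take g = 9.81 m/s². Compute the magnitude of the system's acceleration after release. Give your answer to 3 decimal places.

Resolve each weight along its own incline: the 10 kg mass has component 10 × 9.81 × sin 34° = 54.857 N down its slope, and the 7 kg mass has 7 × 9.81 × sin 35.54° = 39.914 N down its slope.
The 10 kg side's 54.857 N exceeds the other side's 39.914 N, so that mass slides down and the 7 kg mass slides up. Taking that direction as positive, Newton's second law for the whole system gives 54.857 − 39.914 = (10 + 7) a, so a = 14.943 / 17 = 0.8790 m/s².

0.879 m/s²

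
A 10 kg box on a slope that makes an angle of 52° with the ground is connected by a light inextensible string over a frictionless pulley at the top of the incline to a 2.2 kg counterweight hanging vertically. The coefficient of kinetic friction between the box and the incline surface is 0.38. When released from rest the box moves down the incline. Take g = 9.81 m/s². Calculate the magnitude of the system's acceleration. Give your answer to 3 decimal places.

2.686 m/s²

For the box on the incline: the weight component along the slope is m₁g sin 52° = 10 × 9.81 × 0.7880 = 77.303 N and the normal force is N = m₁g cos 52° = 60.396 N.
Kinetic friction opposes the box's motion down the incline: f = μN = 0.38 × 60.396 = 22.950 N acting up the slope.
Newton's second law for the box (down-slope positive): 77.303 − 22.950 − T = 10 a. For the hanging counterweight (upward positive): T − 2.2 × 9.81 = 2.2 a.
Adding the two equations eliminates T: 32.771 = 12.2 a, so a = 2.6861 m/s².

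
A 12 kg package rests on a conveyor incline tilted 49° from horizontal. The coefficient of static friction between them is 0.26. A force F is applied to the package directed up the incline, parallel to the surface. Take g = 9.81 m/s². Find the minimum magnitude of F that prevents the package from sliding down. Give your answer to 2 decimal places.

68.76 N

The normal force is N = mg cos 49° = 77.231 N. With F at its minimum the package is on the verge of sliding down, so static friction is at its maximum μ_s N = 0.26 × 77.231 = 20.080 N and acts up the slope.
Equilibrium along the incline: F + μ_s N = mg sin 49°, so F = 88.844 − 20.080 = 68.764 N.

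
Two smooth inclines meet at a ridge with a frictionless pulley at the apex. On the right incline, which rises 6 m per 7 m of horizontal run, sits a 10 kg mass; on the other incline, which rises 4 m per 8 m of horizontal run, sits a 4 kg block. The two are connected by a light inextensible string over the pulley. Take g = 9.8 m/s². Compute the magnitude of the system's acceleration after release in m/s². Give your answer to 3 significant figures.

Resolve each weight along its own incline: the 10 kg mass has component 10 × 9.8 × sin 40.60° = 63.778 N down its slope, and the 4 kg mass has 4 × 9.8 × sin 26.57° = 17.531 N down its slope.
The 10 kg side's 63.778 N exceeds the other side's 17.531 N, so that mass slides down and the 4 kg mass slides up. Taking that direction as positive, Newton's second law for the whole system gives 63.778 − 17.531 = (10 + 4) a, so a = 46.247 / 14 = 3.3034 m/s².

3.30 m/s²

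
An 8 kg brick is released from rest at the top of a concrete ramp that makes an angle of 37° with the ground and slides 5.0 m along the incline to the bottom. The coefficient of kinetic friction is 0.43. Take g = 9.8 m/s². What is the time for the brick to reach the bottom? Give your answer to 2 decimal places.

The weight component along the incline is mg sin 37° = 47.182 N and the normal force is N = mg cos 37° = 62.613 N.
Friction up the slope is f = μN = 0.43 × 62.613 = 26.924 N, so the net downslope force is 47.182 − 26.924 = 20.258 N and a = 20.258 / 8 = 2.5322 m/s².
Starting from rest, L = ½at², so t = √(2L/a) = √(2 × 5.0 / 2.5322) = 1.9872 s.

1.99 s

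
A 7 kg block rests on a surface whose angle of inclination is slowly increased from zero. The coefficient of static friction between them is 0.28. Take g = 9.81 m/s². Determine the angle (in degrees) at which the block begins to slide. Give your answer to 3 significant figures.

15.6°

At the threshold of sliding, static friction is at its maximum μ_s N and exactly balances the weight component along the incline: mg sin θ = μ_s mg cos θ.
Hence tan θ = μ_s = 0.28, so θ = arctan(0.28) = 15.6422°.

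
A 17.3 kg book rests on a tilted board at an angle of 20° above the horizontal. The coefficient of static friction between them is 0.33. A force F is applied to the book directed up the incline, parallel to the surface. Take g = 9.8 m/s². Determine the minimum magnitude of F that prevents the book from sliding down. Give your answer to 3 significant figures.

5.41 N

The normal force is N = mg cos 20° = 159.315 N. With F at its minimum the book is on the verge of sliding down, so static friction is at its maximum μ_s N = 0.33 × 159.315 = 52.574 N and acts up the slope.
Equilibrium along the incline: F + μ_s N = mg sin 20°, so F = 57.986 − 52.574 = 5.412 N.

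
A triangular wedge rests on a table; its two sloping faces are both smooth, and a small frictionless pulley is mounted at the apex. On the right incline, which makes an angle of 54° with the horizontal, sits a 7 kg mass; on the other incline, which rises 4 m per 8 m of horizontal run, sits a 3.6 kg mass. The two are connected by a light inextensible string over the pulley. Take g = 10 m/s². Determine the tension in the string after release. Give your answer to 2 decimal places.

Resolve each weight along its own incline: the 7 kg mass has component 7 × 10 × sin 54° = 56.631 N down its slope, and the 3.6 kg mass has 3.6 × 10 × sin 26.57° = 16.100 N down its slope.
The 7 kg side's 56.631 N exceeds the other side's 16.100 N, so that mass slides down and the 3.6 kg mass slides up. Taking that direction as positive, Newton's second law for the whole system gives 56.631 − 16.100 = (7 + 3.6) a, so a = 40.531 / 10.6 = 3.8237 m/s².
For the 3.6 kg mass (up-slope positive): T − 16.100 = 3.6 × 3.8237, so T = 29.865 N.

29.87 N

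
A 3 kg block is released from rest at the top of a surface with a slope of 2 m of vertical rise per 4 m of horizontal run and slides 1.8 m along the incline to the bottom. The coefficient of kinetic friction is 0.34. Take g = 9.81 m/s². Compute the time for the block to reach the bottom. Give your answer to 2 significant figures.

The weight component along the incline is mg sin 26.57° = 13.161 N and the normal force is N = mg cos 26.57° = 26.323 N.
Friction up the slope is f = μN = 0.34 × 26.323 = 8.950 N, so the net downslope force is 13.161 − 8.950 = 4.211 N and a = 4.211 / 3 = 1.4037 m/s².
Starting from rest, L = ½at², so t = √(2L/a) = √(2 × 1.8 / 1.4037) = 1.6015 s.

1.6 s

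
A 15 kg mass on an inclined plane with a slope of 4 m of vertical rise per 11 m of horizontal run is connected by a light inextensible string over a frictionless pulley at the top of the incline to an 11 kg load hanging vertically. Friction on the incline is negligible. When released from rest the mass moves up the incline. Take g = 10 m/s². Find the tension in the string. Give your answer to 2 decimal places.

For the mass on the incline: the weight component along the slope is m₁g sin 19.98° = 15 × 10 × 0.3417 = 51.255 N and the normal force is N = m₁g cos 19.98° = 140.969 N.
Newton's second law for the mass (up-slope positive): T − 51.255 = 15 a. For the hanging load (downward positive): 11 × 10 − T = 11 a.
Adding the two equations eliminates T: 58.745 = 26 a, so a = 2.2594 m/s².
Then from the hanging load's equation, T = 11 × (10 − 2.2594) = 85.147 N.

85.15 N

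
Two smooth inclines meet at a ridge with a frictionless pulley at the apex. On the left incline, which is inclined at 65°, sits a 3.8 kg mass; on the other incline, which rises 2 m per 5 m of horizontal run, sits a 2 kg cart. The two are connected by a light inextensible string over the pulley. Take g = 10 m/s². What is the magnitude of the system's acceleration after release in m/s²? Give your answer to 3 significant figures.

Resolve each weight along its own incline: the 3.8 kg mass has component 3.8 × 10 × sin 65° = 34.440 N down its slope, and the 2 kg mass has 2 × 10 × sin 21.80° = 7.428 N down its slope.
The 3.8 kg side's 34.440 N exceeds the other side's 7.428 N, so that mass slides down and the 2 kg mass slides up. Taking that direction as positive, Newton's second law for the whole system gives 34.440 − 7.428 = (3.8 + 2) a, so a = 27.012 / 5.8 = 4.6572 m/s².

4.66 m/s²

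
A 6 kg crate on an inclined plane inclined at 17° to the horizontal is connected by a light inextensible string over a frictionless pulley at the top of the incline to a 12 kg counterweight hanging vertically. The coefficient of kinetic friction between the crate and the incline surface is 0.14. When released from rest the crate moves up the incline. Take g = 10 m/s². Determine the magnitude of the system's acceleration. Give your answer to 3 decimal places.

5.246 m/s²

For the crate on the incline: the weight component along the slope is m₁g sin 17° = 6 × 10 × 0.2924 = 17.544 N and the normal force is N = m₁g cos 17° = 57.378 N.
Kinetic friction opposes the crate's motion up the incline: f = μN = 0.14 × 57.378 = 8.033 N acting down the slope.
Newton's second law for the crate (up-slope positive): T − 17.544 − 8.033 = 6 a. For the hanging counterweight (downward positive): 12 × 10 − T = 12 a.
Adding the two equations eliminates T: 94.423 = 18 a, so a = 5.2457 m/s².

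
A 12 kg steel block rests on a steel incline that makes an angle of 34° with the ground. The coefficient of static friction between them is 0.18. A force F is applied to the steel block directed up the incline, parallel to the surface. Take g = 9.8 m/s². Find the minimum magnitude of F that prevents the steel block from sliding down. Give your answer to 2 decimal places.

The normal force is N = mg cos 34° = 97.495 N. With F at its minimum the steel block is on the verge of sliding down, so static friction is at its maximum μ_s N = 0.18 × 97.495 = 17.549 N and acts up the slope.
Equilibrium along the incline: F + μ_s N = mg sin 34°, so F = 65.761 − 17.549 = 48.212 N.

48.21 N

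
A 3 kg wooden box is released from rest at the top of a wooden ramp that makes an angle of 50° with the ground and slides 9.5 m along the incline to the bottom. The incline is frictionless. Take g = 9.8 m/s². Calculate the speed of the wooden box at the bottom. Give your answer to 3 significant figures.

11.9 m/s

The weight component along the incline is mg sin 50° = 22.522 N and the normal force is N = mg cos 50° = 18.898 N.
With no friction, a = g sin 50° = 7.5072 m/s².
Starting from rest over a distance of 9.5 m, v² = 2aL = 2 × 7.5072 × 9.5 = 142.6368, so v = 11.9431 m/s.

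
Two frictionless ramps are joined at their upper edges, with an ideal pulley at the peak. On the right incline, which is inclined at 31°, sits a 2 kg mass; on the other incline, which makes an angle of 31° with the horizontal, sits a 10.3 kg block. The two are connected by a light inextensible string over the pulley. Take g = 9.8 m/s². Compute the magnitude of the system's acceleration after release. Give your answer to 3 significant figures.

Resolve each weight along its own incline: the 2 kg mass has component 2 × 9.8 × sin 31° = 10.095 N down its slope, and the 10.3 kg mass has 10.3 × 9.8 × sin 31° = 51.988 N down its slope.
The 10.3 kg side's 51.988 N exceeds the other side's 10.095 N, so that mass slides down and the 2 kg mass slides up. Taking that direction as positive, Newton's second law for the whole system gives 51.988 − 10.095 = (2 + 10.3) a, so a = 41.893 / 12.3 = 3.4059 m/s².

3.41 m/s²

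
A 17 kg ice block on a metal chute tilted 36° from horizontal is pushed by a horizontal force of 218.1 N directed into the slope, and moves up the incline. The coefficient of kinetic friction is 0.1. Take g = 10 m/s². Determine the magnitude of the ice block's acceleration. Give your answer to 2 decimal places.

The horizontal push has components F cos 36° = 218.1 × 0.8090 = 176.443 N up the incline and F sin 36° = 218.1 × 0.5878 = 128.199 N pressing into the surface.
The normal force is therefore N = mg cos 36° + F sin 36° = 137.530 + 128.199 = 265.729 N, and kinetic friction down the slope is μN = 0.1 × 265.729 = 26.573 N.
Along the incline: F cos 36° − mg sin 36° − μN = ma, so 176.443 − 99.926 − 26.573 = 17 a, giving a = 2.9379 m/s².

2.94 m/s²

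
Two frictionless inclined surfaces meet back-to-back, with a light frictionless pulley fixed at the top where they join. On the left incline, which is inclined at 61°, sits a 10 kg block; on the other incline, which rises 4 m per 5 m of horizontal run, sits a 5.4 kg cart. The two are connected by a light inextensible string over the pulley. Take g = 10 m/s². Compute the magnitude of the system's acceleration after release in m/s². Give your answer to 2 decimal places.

Resolve each weight along its own incline: the 10 kg mass has component 10 × 10 × sin 61° = 87.462 N down its slope, and the 5.4 kg mass has 5.4 × 10 × sin 38.66° = 33.734 N down its slope.
The 10 kg side's 87.462 N exceeds the other side's 33.734 N, so that mass slides down and the 5.4 kg mass slides up. Taking that direction as positive, Newton's second law for the whole system gives 87.462 − 33.734 = (10 + 5.4) a, so a = 53.728 / 15.4 = 3.4888 m/s².

3.49 m/s²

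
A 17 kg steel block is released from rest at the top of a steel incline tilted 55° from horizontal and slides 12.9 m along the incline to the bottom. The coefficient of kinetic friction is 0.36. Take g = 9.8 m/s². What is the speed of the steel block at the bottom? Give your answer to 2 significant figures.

The weight component along the incline is mg sin 55° = 136.471 N and the normal force is N = mg cos 55° = 95.558 N.
Friction up the slope is f = μN = 0.36 × 95.558 = 34.401 N, so the net downslope force is 136.471 − 34.401 = 102.070 N and a = 102.070 / 17 = 6.0041 m/s².
Starting from rest over a distance of 12.9 m, v² = 2aL = 2 × 6.0041 × 12.9 = 154.9058, so v = 12.4461 m/s.

12 m/s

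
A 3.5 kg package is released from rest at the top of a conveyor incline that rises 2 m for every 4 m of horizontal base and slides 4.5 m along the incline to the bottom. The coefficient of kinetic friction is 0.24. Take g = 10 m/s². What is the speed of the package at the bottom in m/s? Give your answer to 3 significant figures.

4.57 m/s

The weight component along the incline is mg sin 26.57° = 15.652 N and the normal force is N = mg cos 26.57° = 31.305 N.
Friction up the slope is f = μN = 0.24 × 31.305 = 7.513 N, so the net downslope force is 15.652 − 7.513 = 8.139 N and a = 8.139 / 3.5 = 2.3254 m/s².
Starting from rest over a distance of 4.5 m, v² = 2aL = 2 × 2.3254 × 4.5 = 20.9286, so v = 4.5748 m/s.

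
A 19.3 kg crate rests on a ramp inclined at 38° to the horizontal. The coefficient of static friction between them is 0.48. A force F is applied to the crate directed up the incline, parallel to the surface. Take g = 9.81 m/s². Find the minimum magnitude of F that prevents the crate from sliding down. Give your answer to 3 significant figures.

45.0 N

The normal force is N = mg cos 38° = 149.196 N. With F at its minimum the crate is on the verge of sliding down, so static friction is at its maximum μ_s N = 0.48 × 149.196 = 71.614 N and acts up the slope.
Equilibrium along the incline: F + μ_s N = mg sin 38°, so F = 116.565 − 71.614 = 44.951 N.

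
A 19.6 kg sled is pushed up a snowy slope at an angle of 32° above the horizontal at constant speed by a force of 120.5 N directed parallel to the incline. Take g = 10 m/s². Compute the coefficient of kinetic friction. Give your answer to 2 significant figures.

At constant speed ΣF = 0 along the incline. The applied 120.5 N acts up the slope; the weight component mg sin 32° = 103.864 N and kinetic friction μN both act down the slope.
So 120.5 = 103.864 + μ × 166.217, giving μ = (120.5 − 103.864) / 166.217 = 0.1001.

0.10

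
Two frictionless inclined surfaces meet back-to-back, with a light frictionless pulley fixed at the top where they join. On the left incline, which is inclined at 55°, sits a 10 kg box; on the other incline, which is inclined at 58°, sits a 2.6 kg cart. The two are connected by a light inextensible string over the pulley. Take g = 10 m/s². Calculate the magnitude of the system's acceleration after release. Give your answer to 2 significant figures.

4.8 m/s²

Resolve each weight along its own incline: the 10 kg mass has component 10 × 10 × sin 55° = 81.915 N down its slope, and the 2.6 kg mass has 2.6 × 10 × sin 58° = 22.049 N down its slope.
The 10 kg side's 81.915 N exceeds the other side's 22.049 N, so that mass slides down and the 2.6 kg mass slides up. Taking that direction as positive, Newton's second law for the whole system gives 81.915 − 22.049 = (10 + 2.6) a, so a = 59.866 / 12.6 = 4.7513 m/s².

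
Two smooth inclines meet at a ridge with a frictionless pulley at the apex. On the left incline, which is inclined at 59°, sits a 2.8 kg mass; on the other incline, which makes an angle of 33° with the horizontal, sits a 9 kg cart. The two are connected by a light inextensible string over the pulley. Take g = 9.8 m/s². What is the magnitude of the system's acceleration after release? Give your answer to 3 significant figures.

2.08 m/s²

Resolve each weight along its own incline: the 2.8 kg mass has component 2.8 × 9.8 × sin 59° = 23.521 N down its slope, and the 9 kg mass has 9 × 9.8 × sin 33° = 48.037 N down its slope.
The 9 kg side's 48.037 N exceeds the other side's 23.521 N, so that mass slides down and the 2.8 kg mass slides up. Taking that direction as positive, Newton's second law for the whole system gives 48.037 − 23.521 = (2.8 + 9) a, so a = 24.516 / 11.8 = 2.0776 m/s².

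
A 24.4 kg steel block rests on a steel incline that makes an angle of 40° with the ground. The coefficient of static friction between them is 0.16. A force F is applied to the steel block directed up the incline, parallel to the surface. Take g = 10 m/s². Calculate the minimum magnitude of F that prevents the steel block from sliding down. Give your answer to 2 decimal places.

The normal force is N = mg cos 40° = 186.915 N. With F at its minimum the steel block is on the verge of sliding down, so static friction is at its maximum μ_s N = 0.16 × 186.915 = 29.906 N and acts up the slope.
Equilibrium along the incline: F + μ_s N = mg sin 40°, so F = 156.840 − 29.906 = 126.934 N.

126.93 N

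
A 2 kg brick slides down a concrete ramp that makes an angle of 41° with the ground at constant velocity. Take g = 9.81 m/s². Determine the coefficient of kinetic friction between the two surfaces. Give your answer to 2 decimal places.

At constant velocity the net force along the incline is zero: mg sin 41° = μ mg cos 41°.
So μ = tan 41° = 0.6561 / 0.7547 = 0.8694.

0.87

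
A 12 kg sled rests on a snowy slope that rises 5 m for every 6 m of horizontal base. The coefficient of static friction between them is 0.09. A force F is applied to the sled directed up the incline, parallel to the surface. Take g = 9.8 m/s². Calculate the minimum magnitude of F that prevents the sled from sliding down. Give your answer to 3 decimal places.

The normal force is N = mg cos 39.81° = 90.343 N. With F at its minimum the sled is on the verge of sliding down, so static friction is at its maximum μ_s N = 0.09 × 90.343 = 8.131 N and acts up the slope.
Equilibrium along the incline: F + μ_s N = mg sin 39.81°, so F = 75.286 − 8.131 = 67.155 N.

67.155 N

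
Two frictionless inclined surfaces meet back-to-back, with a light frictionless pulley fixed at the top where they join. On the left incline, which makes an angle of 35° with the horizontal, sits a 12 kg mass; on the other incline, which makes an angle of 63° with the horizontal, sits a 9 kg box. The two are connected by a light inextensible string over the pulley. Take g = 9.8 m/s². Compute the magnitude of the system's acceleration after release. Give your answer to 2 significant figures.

0.53 m/s²

Resolve each weight along its own incline: the 12 kg mass has component 12 × 9.8 × sin 35° = 67.453 N down its slope, and the 9 kg mass has 9 × 9.8 × sin 63° = 78.587 N down its slope.
The 9 kg side's 78.587 N exceeds the other side's 67.453 N, so that mass slides down and the 12 kg mass slides up. Taking that direction as positive, Newton's second law for the whole system gives 78.587 − 67.453 = (12 + 9) a, so a = 11.134 / 21 = 0.5302 m/s².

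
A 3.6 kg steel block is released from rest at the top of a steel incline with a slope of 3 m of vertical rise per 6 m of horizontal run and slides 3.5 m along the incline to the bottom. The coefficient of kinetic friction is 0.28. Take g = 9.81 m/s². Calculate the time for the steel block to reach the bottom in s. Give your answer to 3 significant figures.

The weight component along the incline is mg sin 26.57° = 15.794 N and the normal force is N = mg cos 26.57° = 31.588 N.
Friction up the slope is f = μN = 0.28 × 31.588 = 8.845 N, so the net downslope force is 15.794 − 8.845 = 6.949 N and a = 6.949 / 3.6 = 1.9303 m/s².
Starting from rest, L = ½at², so t = √(2L/a) = √(2 × 3.5 / 1.9303) = 1.9043 s.

1.90 s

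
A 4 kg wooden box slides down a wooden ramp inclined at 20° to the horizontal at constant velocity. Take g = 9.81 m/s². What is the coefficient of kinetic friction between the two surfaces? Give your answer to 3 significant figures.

At constant velocity the net force along the incline is zero: mg sin 20° = μ mg cos 20°.
So μ = tan 20° = 0.3420 / 0.9397 = 0.3639.

0.364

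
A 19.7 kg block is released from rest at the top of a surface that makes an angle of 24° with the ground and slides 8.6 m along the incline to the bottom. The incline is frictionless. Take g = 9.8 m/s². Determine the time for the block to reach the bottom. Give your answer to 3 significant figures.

The weight component along the incline is mg sin 24° = 78.525 N and the normal force is N = mg cos 24° = 176.369 N.
With no friction, a = g sin 24° = 3.9860 m/s².
Starting from rest, L = ½at², so t = √(2L/a) = √(2 × 8.6 / 3.9860) = 2.0773 s.

2.08 s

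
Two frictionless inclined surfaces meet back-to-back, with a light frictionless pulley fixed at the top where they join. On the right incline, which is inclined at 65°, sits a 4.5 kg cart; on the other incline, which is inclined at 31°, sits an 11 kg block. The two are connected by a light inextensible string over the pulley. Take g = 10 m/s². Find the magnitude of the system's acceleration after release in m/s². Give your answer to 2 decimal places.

1.02 m/s²

Resolve each weight along its own incline: the 4.5 kg mass has component 4.5 × 10 × sin 65° = 40.784 N down its slope, and the 11 kg mass has 11 × 10 × sin 31° = 56.654 N down its slope.
The 11 kg side's 56.654 N exceeds the other side's 40.784 N, so that mass slides down and the 4.5 kg mass slides up. Taking that direction as positive, Newton's second law for the whole system gives 56.654 − 40.784 = (4.5 + 11) a, so a = 15.870 / 15.5 = 1.0239 m/s².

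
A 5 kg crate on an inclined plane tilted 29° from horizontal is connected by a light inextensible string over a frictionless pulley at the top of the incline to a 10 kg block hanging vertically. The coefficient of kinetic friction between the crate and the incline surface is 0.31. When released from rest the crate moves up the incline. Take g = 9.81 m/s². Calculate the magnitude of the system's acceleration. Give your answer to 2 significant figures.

4.1 m/s²

For the crate on the incline: the weight component along the slope is m₁g sin 29° = 5 × 9.81 × 0.4848 = 23.779 N and the normal force is N = m₁g cos 29° = 42.900 N.
Kinetic friction opposes the crate's motion up the incline: f = μN = 0.31 × 42.900 = 13.299 N acting down the slope.
Newton's second law for the crate (up-slope positive): T − 23.779 − 13.299 = 5 a. For the hanging block (downward positive): 10 × 9.81 − T = 10 a.
Adding the two equations eliminates T: 61.022 = 15 a, so a = 4.0681 m/s².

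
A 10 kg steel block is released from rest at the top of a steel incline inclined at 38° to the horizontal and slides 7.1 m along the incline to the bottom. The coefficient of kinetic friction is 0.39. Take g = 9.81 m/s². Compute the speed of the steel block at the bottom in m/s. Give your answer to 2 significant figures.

The weight component along the incline is mg sin 38° = 60.396 N and the normal force is N = mg cos 38° = 77.304 N.
Friction up the slope is f = μN = 0.39 × 77.304 = 30.149 N, so the net downslope force is 60.396 − 30.149 = 30.247 N and a = 30.247 / 10 = 3.0247 m/s².
Starting from rest over a distance of 7.1 m, v² = 2aL = 2 × 3.0247 × 7.1 = 42.9507, so v = 6.5537 m/s.

6.6 m/s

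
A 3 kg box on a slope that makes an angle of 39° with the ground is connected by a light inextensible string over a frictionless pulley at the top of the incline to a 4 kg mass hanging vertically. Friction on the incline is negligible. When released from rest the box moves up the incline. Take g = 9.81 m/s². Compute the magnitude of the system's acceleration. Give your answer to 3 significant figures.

For the box on the incline: the weight component along the slope is m₁g sin 39° = 3 × 9.81 × 0.6293 = 18.520 N and the normal force is N = m₁g cos 39° = 22.871 N.
Newton's second law for the box (up-slope positive): T − 18.520 = 3 a. For the hanging mass (downward positive): 4 × 9.81 − T = 4 a.
Adding the two equations eliminates T: 20.720 = 7 a, so a = 2.9600 m/s².

2.96 m/s²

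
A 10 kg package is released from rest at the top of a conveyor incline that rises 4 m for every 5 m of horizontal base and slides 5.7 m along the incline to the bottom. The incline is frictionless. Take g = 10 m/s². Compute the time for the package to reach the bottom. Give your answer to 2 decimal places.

1.35 s

The weight component along the incline is mg sin 38.66° = 62.470 N and the normal force is N = mg cos 38.66° = 78.087 N.
With no friction, a = g sin 38.66° = 6.2470 m/s².
Starting from rest, L = ½at², so t = √(2L/a) = √(2 × 5.7 / 6.2470) = 1.3509 s.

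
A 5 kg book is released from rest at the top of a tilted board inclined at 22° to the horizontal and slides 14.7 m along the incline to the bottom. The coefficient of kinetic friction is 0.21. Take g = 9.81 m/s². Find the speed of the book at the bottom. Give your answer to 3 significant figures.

7.20 m/s

The weight component along the incline is mg sin 22° = 18.374 N and the normal force is N = mg cos 22° = 45.478 N.
Friction up the slope is f = μN = 0.21 × 45.478 = 9.550 N, so the net downslope force is 18.374 − 9.550 = 8.824 N and a = 8.824 / 5 = 1.7648 m/s².
Starting from rest over a distance of 14.7 m, v² = 2aL = 2 × 1.7648 × 14.7 = 51.8851, so v = 7.2031 m/s.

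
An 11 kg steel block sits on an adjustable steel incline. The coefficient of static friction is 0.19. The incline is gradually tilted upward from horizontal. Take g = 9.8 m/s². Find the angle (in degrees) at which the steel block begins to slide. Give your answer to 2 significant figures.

11°

At the threshold of sliding, static friction is at its maximum μ_s N and exactly balances the weight component along the incline: mg sin θ = μ_s mg cos θ.
Hence tan θ = μ_s = 0.19, so θ = arctan(0.19) = 10.7580°.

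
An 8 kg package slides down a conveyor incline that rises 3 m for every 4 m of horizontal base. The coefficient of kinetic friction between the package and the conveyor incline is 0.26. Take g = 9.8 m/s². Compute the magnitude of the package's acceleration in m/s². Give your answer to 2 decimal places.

Resolving the weight along the incline: the component pulling the package down the slope is mg sin 36.87° = 8 × 9.8 × 0.6000 = 47.040 N, and the normal force is N = mg cos 36.87° = 8 × 9.8 × 0.8000 = 62.720 N.
Kinetic friction acts up the slope with magnitude f = μN = 0.26 × 62.720 = 16.307 N.
Net force along the incline is 47.040 − 16.307 = 30.733 N, so a = 30.733 / 8 = 3.8416 m/s².

3.84 m/s²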